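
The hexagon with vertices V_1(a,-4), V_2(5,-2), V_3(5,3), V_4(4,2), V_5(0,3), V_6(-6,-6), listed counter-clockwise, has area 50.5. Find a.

The doubled signed area Σ (x_i y_{i+1} − x_{i+1} y_i) is linear in a.
With a=0 it equals 97; the coefficient of a is 4 (from the two edges through V_1).
So 4·a + 97 = 2·50.5 = 101 ⇒ a = 1.

1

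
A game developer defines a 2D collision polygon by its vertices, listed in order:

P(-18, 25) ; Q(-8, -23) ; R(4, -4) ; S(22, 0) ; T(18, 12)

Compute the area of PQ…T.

Apply the shoelace formula: 2A = Σ (x_i·y_{i+1} − x_{i+1}·y_i), indices taken mod 5.
Cross-terms: 614, 124, 88, 264, 666  ⇒  Σ = 1756
Area = |Σ|/2 = 878.

878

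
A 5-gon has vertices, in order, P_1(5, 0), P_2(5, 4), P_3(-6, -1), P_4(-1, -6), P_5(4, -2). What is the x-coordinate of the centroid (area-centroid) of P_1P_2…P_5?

Apply the surveyor's formula. First the cross-terms c_i = x_i·y_{i+1} − x_{i+1}·y_i:
  20, 19, 35, 26, 10  ⇒  2A = 110, A = 55.
Then Σ (x_i + x_{i+1})·c_i = 104, so x̄ = 104 / (6·55) = 52/165.

52/165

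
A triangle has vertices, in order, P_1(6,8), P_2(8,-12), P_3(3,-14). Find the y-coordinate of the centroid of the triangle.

-6

Apply Gauss's area formula. First the cross-terms c_i = x_i·y_{i+1} − x_{i+1}·y_i:
  -136, -76, 108  ⇒  2A = -104, A = -52.
Then Σ (y_i + y_{i+1})·c_i = 1872, so ȳ = 1872 / (6·(-52)) = -6.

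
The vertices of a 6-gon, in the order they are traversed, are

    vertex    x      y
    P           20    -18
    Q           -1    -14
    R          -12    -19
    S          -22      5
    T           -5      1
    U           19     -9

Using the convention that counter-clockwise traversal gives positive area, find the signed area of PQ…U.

Apply the shoelace formula: 2A = Σ (x_i·y_{i+1} − x_{i+1}·y_i), indices taken mod 6.
P→Q: (20)(-14) − (-1)(-18) = -298
Q→R: (-1)(-19) − (-12)(-14) = -149
R→S: (-12)(5) − (-22)(-19) = -478
S→T: (-22)(1) − (-5)(5) = 3
T→U: (-5)(-9) − (19)(1) = 26
U→P: (19)(-18) − (20)(-9) = -162
Σ = -1058
Signed area = Σ/2 = -529 (negative ⇒ clockwise traversal).

-529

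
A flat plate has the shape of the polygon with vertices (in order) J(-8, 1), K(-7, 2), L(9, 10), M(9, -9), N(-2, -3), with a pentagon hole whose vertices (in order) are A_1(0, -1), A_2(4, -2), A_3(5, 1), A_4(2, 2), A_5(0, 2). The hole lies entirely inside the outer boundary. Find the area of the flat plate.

Outer boundary:
Apply the shoelace formula: 2A = Σ (x_i·y_{i+1} − x_{i+1}·y_i), indices taken mod 5.
Σ = (-9) + (-88) + (-171) + (-45) + (-26) = -339
Area = |Σ|/2 = 169.5.
Hole:
Σ = (4) + (14) + (8) + (4) + (0) = 30
Area = |Σ|/2 = 15.
Net area = 169.5 − 15 = 154.5.

154.5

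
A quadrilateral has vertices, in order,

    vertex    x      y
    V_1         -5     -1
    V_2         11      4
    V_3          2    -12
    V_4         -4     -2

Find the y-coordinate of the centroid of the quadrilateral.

Apply the surveyor's formula. First the cross-terms c_i = x_i·y_{i+1} − x_{i+1}·y_i:
  -9, -140, -52, -6  ⇒  2A = -207, A = -103.5.
Then Σ (y_i + y_{i+1})·c_i = 1839, so ȳ = 1839 / (6·(-103.5)) = -613/207.

-613/207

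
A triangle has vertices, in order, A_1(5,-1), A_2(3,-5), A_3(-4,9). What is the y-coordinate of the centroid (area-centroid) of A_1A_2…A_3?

Apply the shoelace formula. First the cross-terms c_i = x_i·y_{i+1} − x_{i+1}·y_i:
  -22, 7, -41  ⇒  2A = -56, A = -28.
Then Σ (y_i + y_{i+1})·c_i = -168, so ȳ = -168 / (6·(-28)) = 1.

1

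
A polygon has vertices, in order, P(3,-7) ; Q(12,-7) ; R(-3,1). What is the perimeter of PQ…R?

36

|PQ| = √((9)² + (0)²) = √81 = 9
|QR| = √((-15)² + (8)²) = √289 = 17
|RP| = √((6)² + (-8)²) = √100 = 10
Perimeter = 9 + 17 + 10 = 36.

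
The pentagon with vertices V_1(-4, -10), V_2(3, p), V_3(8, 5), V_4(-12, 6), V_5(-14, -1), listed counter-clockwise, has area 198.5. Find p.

-1

Write out the shoelace sum; only the two edges meeting at V_2 involve p:
2·Area = [((-4)·p − 3·(-10)) + (3·5 − 8·p)] + 340
       = -12·p + 385 = 397
⇒ p = -1.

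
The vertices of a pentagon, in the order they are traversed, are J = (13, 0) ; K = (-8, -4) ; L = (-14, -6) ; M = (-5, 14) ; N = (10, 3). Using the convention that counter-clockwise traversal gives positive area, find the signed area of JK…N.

-240

J→K: (13)(-4) − (-8)(0) = -52
K→L: (-8)(-6) − (-14)(-4) = -8
L→M: (-14)(14) − (-5)(-6) = -226
M→N: (-5)(3) − (10)(14) = -155
N→J: (10)(0) − (13)(3) = -39
Σ = -480
Signed area = Σ/2 = -240 (negative ⇒ clockwise traversal).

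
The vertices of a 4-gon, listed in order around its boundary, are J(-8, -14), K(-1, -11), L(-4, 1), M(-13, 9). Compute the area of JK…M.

130

Apply the shoelace formula: 2A = Σ (x_i·y_{i+1} − x_{i+1}·y_i), indices taken mod 4.
Σ = (74) + (-45) + (-23) + (254) = 260
Area = |Σ|/2 = 130.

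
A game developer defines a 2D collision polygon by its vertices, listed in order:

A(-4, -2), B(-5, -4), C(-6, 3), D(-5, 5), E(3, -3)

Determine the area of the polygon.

33

Apply the shoelace (surveyor's) formula: 2A = Σ (x_i·y_{i+1} − x_{i+1}·y_i), indices taken mod 5.
Σ = (6) + (-39) + (-15) + (0) + (-18) = -66
Area = |Σ|/2 = 33.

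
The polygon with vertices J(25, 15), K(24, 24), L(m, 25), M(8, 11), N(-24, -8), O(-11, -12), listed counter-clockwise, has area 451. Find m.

Write out the shoelace sum; only the two edges meeting at L involve m:
2·Area = [(24·25 − m·24) + (m·11 − 8·25)] + 775
       = -13·m + 1175 = 902
⇒ m = 21.

21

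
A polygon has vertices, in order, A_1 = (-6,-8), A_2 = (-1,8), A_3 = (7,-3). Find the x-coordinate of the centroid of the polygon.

0

Apply the surveyor's formula. First the cross-terms c_i = x_i·y_{i+1} − x_{i+1}·y_i:
  -56, -53, -74  ⇒  2A = -183, A = -91.5.
Then Σ (x_i + x_{i+1})·c_i = 0, so x̄ = 0 / (6·(-91.5)) = 0.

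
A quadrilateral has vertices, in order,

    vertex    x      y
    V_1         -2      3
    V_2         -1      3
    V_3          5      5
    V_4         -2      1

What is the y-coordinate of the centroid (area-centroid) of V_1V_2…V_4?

26/9

Apply Gauss's area formula. First the cross-terms c_i = x_i·y_{i+1} − x_{i+1}·y_i:
  -3, -20, 15, -4  ⇒  2A = -12, A = -6.
Then Σ (y_i + y_{i+1})·c_i = -104, so ȳ = -104 / (6·(-6)) = 26/9.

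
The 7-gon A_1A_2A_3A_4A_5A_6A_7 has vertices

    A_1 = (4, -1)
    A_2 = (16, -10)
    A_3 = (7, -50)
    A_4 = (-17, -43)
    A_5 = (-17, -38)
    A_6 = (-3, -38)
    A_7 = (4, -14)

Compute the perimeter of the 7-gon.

138

|A_1A_2| = √((12)² + (-9)²) = √225 = 15
|A_2A_3| = √((-9)² + (-40)²) = √1681 = 41
|A_3A_4| = √((-24)² + (7)²) = √625 = 25
|A_4A_5| = √((0)² + (5)²) = √25 = 5
|A_5A_6| = √((14)² + (0)²) = √196 = 14
|A_6A_7| = √((7)² + (24)²) = √625 = 25
|A_7A_1| = √((0)² + (13)²) = √169 = 13
Perimeter = 15 + 41 + 25 + 5 + 14 + 25 + 13 = 138.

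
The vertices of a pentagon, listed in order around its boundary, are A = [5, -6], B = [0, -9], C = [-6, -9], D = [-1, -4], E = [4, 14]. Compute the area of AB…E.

Apply the surveyor's formula: 2A = Σ (x_i·y_{i+1} − x_{i+1}·y_i), indices taken mod 5.
A→B: (5)(-9) − (0)(-6) = -45
B→C: (0)(-9) − (-6)(-9) = -54
C→D: (-6)(-4) − (-1)(-9) = 15
D→E: (-1)(14) − (4)(-4) = 2
E→A: (4)(-6) − (5)(14) = -94
Σ = -176
Area = |Σ|/2 = 88.

88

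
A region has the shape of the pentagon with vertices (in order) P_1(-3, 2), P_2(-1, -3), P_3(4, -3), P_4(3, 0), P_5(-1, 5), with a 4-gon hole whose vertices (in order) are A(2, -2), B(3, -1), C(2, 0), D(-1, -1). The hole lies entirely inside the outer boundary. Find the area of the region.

27.5

Outer boundary:
Apply the shoelace (surveyor's) formula: 2A = Σ (x_i·y_{i+1} − x_{i+1}·y_i), indices taken mod 5.
Σ = (11) + (15) + (9) + (15) + (13) = 63
Area = |Σ|/2 = 31.5.
Hole:
Apply the shoelace formula: 2A = Σ (x_i·y_{i+1} − x_{i+1}·y_i), indices taken mod 4.
Σ = (4) + (2) + (-2) + (4) = 8
Area = |Σ|/2 = 4.
Net area = 31.5 − 4 = 27.5.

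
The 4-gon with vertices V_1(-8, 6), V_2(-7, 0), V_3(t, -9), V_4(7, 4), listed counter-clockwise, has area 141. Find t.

Write out the shoelace sum; only the two edges meeting at V_3 involve t:
2·Area = [((-7)·(-9) − t·0) + (t·4 − 7·(-9))] + 116
       = 4·t + 242 = 282
⇒ t = 10.

10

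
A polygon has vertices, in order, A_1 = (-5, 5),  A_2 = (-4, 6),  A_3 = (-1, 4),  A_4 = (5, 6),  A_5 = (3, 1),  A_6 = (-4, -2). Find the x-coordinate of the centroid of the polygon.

-68/91

Apply Gauss's area formula. First the cross-terms c_i = x_i·y_{i+1} − x_{i+1}·y_i:
  -10, -10, -26, -13, -2, -30  ⇒  2A = -91, A = -45.5.
Then Σ (x_i + x_{i+1})·c_i = 204, so x̄ = 204 / (6·(-45.5)) = -68/91.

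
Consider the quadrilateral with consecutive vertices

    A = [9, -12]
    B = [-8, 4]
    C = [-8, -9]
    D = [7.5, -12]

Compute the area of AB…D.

112.75

Apply the surveyor's formula: 2A = Σ (x_i·y_{i+1} − x_{i+1}·y_i), indices taken mod 4.
Σ = (-60) + (104) + (163.5) + (18) = 225.5
Area = |Σ|/2 = 112.75.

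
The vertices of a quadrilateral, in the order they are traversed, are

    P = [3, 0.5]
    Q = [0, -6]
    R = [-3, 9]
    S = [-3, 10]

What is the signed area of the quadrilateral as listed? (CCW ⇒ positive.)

Apply the surveyor's formula: 2A = Σ (x_i·y_{i+1} − x_{i+1}·y_i), indices taken mod 4.
P→Q: (3)(-6) − (0)(0.5) = -18
Q→R: (0)(9) − (-3)(-6) = -18
R→S: (-3)(10) − (-3)(9) = -3
S→P: (-3)(0.5) − (3)(10) = -31.5
Σ = -70.5
Signed area = Σ/2 = -35.25 (negative ⇒ clockwise traversal).

-35.25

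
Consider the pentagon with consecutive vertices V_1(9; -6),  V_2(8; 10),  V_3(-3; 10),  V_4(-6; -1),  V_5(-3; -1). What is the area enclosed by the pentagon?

Apply the shoelace formula: 2A = Σ (x_i·y_{i+1} − x_{i+1}·y_i), indices taken mod 5.
Σ = (138) + (110) + (63) + (3) + (27) = 341
Area = |Σ|/2 = 170.5.

170.5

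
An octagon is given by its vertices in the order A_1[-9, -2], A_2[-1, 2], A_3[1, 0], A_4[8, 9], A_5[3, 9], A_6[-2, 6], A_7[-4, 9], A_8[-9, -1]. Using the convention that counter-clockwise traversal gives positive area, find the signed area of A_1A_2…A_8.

Cross-terms: -20, -2, 9, 45, 36, 6, 85, 9  ⇒  Σ = 168
Signed area = Σ/2 = 84 (positive ⇒ counter-clockwise traversal).

84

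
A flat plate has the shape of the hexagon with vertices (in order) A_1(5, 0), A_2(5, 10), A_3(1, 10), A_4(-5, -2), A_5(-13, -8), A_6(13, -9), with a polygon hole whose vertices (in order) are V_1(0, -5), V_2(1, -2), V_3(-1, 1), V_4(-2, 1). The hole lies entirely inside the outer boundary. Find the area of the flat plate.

Outer boundary:
Apply the shoelace formula: 2A = Σ (x_i·y_{i+1} − x_{i+1}·y_i), indices taken mod 6.
Σ = (50) + (40) + (48) + (14) + (221) + (45) = 418
Area = |Σ|/2 = 209.
Hole:
Apply the surveyor's formula: 2A = Σ (x_i·y_{i+1} − x_{i+1}·y_i), indices taken mod 4.
Σ = (5) + (-1) + (1) + (10) = 15
Area = |Σ|/2 = 7.5.
Net area = 209 − 7.5 = 201.5.

201.5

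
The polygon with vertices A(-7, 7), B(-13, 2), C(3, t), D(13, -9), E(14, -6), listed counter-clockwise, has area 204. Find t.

The doubled signed area Σ (x_i y_{i+1} − x_{i+1} y_i) is linear in t.
With t=0 it equals 148; the coefficient of t is -26 (from the two edges through C).
So -26·t + 148 = 2·204 = 408 ⇒ t = -10.

-10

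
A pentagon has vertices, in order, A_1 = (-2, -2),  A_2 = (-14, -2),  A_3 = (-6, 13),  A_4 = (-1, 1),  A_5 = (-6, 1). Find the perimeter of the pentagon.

|A_1A_2| = √((-12)² + (0)²) = √144 = 12
|A_2A_3| = √((8)² + (15)²) = √289 = 17
|A_3A_4| = √((5)² + (-12)²) = √169 = 13
|A_4A_5| = √((-5)² + (0)²) = √25 = 5
|A_5A_1| = √((4)² + (-3)²) = √25 = 5
Perimeter = 12 + 17 + 13 + 5 + 5 = 52.

52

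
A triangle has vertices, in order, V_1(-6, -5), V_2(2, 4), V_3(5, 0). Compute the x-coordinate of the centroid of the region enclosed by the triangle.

1/3

Apply the shoelace (surveyor's) formula. First the cross-terms c_i = x_i·y_{i+1} − x_{i+1}·y_i:
  -14, -20, -25  ⇒  2A = -59, A = -29.5.
Then Σ (x_i + x_{i+1})·c_i = -59, so x̄ = -59 / (6·(-29.5)) = 1/3.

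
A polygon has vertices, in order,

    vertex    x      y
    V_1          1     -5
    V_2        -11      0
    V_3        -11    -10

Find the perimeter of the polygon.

|V_1V_2| = √((-12)² + (5)²) = √169 = 13
|V_2V_3| = √((0)² + (-10)²) = √100 = 10
|V_3V_1| = √((12)² + (5)²) = √169 = 13
Perimeter = 13 + 10 + 13 = 36.

36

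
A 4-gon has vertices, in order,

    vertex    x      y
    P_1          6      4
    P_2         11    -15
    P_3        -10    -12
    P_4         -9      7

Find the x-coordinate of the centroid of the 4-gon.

-11/21

Apply the shoelace formula. First the cross-terms c_i = x_i·y_{i+1} − x_{i+1}·y_i:
  -134, -282, -178, -78  ⇒  2A = -672, A = -336.
Then Σ (x_i + x_{i+1})·c_i = 1056, so x̄ = 1056 / (6·(-336)) = -11/21.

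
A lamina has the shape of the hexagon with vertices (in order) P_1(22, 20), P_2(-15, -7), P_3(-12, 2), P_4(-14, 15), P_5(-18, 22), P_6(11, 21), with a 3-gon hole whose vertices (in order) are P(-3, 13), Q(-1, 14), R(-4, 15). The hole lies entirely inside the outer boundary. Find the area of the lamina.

Outer boundary:
Apply the shoelace (surveyor's) formula: 2A = Σ (x_i·y_{i+1} − x_{i+1}·y_i), indices taken mod 6.
Σ = (146) + (-114) + (-152) + (-38) + (-620) + (-242) = -1020
Area = |Σ|/2 = 510.
Hole:
Apply the shoelace (surveyor's) formula: 2A = Σ (x_i·y_{i+1} − x_{i+1}·y_i), indices taken mod 3.
P→Q: (-3)(14) − (-1)(13) = -29
Q→R: (-1)(15) − (-4)(14) = 41
R→P: (-4)(13) − (-3)(15) = -7
Σ = 5
Area = |Σ|/2 = 2.5.
Net area = 510 − 2.5 = 507.5.

507.5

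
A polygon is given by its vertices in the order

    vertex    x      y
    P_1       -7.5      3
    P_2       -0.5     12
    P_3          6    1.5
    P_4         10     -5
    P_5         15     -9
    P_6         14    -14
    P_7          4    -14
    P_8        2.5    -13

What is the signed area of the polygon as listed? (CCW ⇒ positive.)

Σ = (-88.5) + (-72.75) + (-45) + (-15) + (-84) + (-140) + (-17) + (-90) = -552.25
Signed area = Σ/2 = -276.125 (negative ⇒ clockwise traversal).

-276.125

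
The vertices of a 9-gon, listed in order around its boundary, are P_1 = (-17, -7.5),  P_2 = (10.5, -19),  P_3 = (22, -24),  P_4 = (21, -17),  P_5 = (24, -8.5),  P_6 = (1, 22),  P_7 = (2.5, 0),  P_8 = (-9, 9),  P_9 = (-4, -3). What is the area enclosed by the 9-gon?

736.625

Apply Gauss's area formula: 2A = Σ (x_i·y_{i+1} − x_{i+1}·y_i), indices taken mod 9.
Σ = (401.75) + (166) + (130) + (229.5) + (536.5) + (-55) + (22.5) + (63) + (-21) = 1473.25
Area = |Σ|/2 = 736.625.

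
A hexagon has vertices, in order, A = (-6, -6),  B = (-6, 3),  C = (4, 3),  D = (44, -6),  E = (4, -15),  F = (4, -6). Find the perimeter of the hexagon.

120

|AB| = √((0)² + (9)²) = √81 = 9
|BC| = √((10)² + (0)²) = √100 = 10
|CD| = √((40)² + (-9)²) = √1681 = 41
|DE| = √((-40)² + (-9)²) = √1681 = 41
|EF| = √((0)² + (9)²) = √81 = 9
|FA| = √((-10)² + (0)²) = √100 = 10
Perimeter = 9 + 10 + 41 + 41 + 9 + 10 = 120.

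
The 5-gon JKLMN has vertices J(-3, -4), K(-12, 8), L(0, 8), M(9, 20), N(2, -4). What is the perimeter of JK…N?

72

|JK| = √((-9)² + (12)²) = √225 = 15
|KL| = √((12)² + (0)²) = √144 = 12
|LM| = √((9)² + (12)²) = √225 = 15
|MN| = √((-7)² + (-24)²) = √625 = 25
|NJ| = √((-5)² + (0)²) = √25 = 5
Perimeter = 15 + 12 + 15 + 25 + 5 = 72.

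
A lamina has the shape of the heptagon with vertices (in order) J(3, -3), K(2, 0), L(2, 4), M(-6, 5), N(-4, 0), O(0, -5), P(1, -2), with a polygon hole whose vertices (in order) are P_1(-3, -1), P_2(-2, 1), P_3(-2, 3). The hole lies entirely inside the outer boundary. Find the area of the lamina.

47

Outer boundary:
Apply Gauss's area formula: 2A = Σ (x_i·y_{i+1} − x_{i+1}·y_i), indices taken mod 7.
Σ = (6) + (8) + (34) + (20) + (20) + (5) + (3) = 96
Area = |Σ|/2 = 48.
Hole:
Apply the shoelace formula: 2A = Σ (x_i·y_{i+1} − x_{i+1}·y_i), indices taken mod 3.
Σ = (-5) + (-4) + (11) = 2
Area = |Σ|/2 = 1.
Net area = 48 − 1 = 47.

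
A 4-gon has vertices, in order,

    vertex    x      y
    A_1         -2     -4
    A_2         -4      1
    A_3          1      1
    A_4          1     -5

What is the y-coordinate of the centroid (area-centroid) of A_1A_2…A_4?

-194/129

Apply the shoelace (surveyor's) formula. First the cross-terms c_i = x_i·y_{i+1} − x_{i+1}·y_i:
  -18, -5, -6, -14  ⇒  2A = -43, A = -21.5.
Then Σ (y_i + y_{i+1})·c_i = 194, so ȳ = 194 / (6·(-21.5)) = -194/129.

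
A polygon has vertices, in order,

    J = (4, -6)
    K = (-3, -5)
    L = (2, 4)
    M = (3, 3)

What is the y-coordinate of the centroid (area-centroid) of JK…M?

Apply Gauss's area formula. First the cross-terms c_i = x_i·y_{i+1} − x_{i+1}·y_i:
  -38, -2, -6, -30  ⇒  2A = -76, A = -38.
Then Σ (y_i + y_{i+1})·c_i = 468, so ȳ = 468 / (6·(-38)) = -39/19.

-39/19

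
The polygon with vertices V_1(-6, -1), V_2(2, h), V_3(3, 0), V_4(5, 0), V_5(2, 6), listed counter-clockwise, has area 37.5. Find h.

-1

Write out the shoelace sum; only the two edges meeting at V_2 involve h:
2·Area = [((-6)·h − 2·(-1)) + (2·0 − 3·h)] + 64
       = -9·h + 66 = 75
⇒ h = -1.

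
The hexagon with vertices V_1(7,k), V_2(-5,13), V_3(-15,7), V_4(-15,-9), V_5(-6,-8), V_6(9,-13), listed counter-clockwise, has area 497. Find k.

14

Write out the shoelace sum; only the two edges meeting at V_1 involve k:
2·Area = [(9·k − 7·(-13)) + (7·13 − (-5)·k)] + 616
       = 14·k + 798 = 994
⇒ k = 14.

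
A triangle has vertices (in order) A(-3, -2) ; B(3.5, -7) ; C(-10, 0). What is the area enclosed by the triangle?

Apply Gauss's area formula: 2A = Σ (x_i·y_{i+1} − x_{i+1}·y_i), indices taken mod 3.
Cross-terms: 28, -70, 20  ⇒  Σ = -22
Area = |Σ|/2 = 11.

11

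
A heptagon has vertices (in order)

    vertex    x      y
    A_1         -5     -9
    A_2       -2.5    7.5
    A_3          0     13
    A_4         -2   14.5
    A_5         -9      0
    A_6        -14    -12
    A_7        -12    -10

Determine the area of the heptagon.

113

A_1→A_2: (-5)(7.5) − (-2.5)(-9) = -60
A_2→A_3: (-2.5)(13) − (0)(7.5) = -32.5
A_3→A_4: (0)(14.5) − (-2)(13) = 26
A_4→A_5: (-2)(0) − (-9)(14.5) = 130.5
A_5→A_6: (-9)(-12) − (-14)(0) = 108
A_6→A_7: (-14)(-10) − (-12)(-12) = -4
A_7→A_1: (-12)(-9) − (-5)(-10) = 58
Σ = 226
Area = |Σ|/2 = 113.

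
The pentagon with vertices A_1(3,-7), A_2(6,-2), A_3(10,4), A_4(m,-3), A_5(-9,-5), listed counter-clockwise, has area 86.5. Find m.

Write out the shoelace sum; only the two edges meeting at A_4 involve m:
2·Area = [(10·(-3) − m·4) + (m·(-5) − (-9)·(-3))] + 158
       = -9·m + 101 = 173
⇒ m = -8.

-8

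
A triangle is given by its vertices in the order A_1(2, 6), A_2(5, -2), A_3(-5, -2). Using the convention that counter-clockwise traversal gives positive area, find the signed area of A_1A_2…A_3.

Cross-terms: -34, -20, -26  ⇒  Σ = -80
Signed area = Σ/2 = -40 (negative ⇒ clockwise traversal).

-40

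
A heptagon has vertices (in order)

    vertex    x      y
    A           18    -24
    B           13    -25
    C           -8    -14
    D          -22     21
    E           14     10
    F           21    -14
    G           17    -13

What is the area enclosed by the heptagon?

1062.5

Σ = (-138) + (-382) + (-476) + (-514) + (-406) + (-35) + (-174) = -2125
Area = |Σ|/2 = 1062.5.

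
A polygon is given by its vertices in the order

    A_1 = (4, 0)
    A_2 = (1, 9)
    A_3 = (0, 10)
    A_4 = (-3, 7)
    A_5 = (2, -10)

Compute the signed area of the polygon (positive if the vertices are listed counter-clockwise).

66

Apply Gauss's area formula: 2A = Σ (x_i·y_{i+1} − x_{i+1}·y_i), indices taken mod 5.
Σ = (36) + (10) + (30) + (16) + (40) = 132
Signed area = Σ/2 = 66 (positive ⇒ counter-clockwise traversal).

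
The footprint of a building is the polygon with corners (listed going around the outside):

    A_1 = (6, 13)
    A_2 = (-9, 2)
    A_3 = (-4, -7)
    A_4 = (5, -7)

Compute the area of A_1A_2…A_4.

Apply Gauss's area formula: 2A = Σ (x_i·y_{i+1} − x_{i+1}·y_i), indices taken mod 4.
Cross-terms: 129, 71, 63, 107  ⇒  Σ = 370
Area = |Σ|/2 = 185.

185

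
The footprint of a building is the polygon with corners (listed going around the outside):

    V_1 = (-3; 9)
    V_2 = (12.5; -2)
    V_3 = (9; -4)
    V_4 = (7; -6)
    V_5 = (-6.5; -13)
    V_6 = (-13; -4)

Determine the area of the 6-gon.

283.25

Cross-terms: -106.5, -32, -26, -130, -143, -129  ⇒  Σ = -566.5
Area = |Σ|/2 = 283.25.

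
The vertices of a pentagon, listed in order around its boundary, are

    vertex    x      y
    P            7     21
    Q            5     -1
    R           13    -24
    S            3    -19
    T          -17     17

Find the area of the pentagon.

Apply the shoelace (surveyor's) formula: 2A = Σ (x_i·y_{i+1} − x_{i+1}·y_i), indices taken mod 5.
Σ = (-112) + (-107) + (-175) + (-272) + (-476) = -1142
Area = |Σ|/2 = 571.

571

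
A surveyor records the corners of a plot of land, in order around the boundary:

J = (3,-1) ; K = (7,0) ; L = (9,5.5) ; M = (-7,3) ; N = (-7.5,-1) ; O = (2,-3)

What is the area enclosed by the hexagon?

Cross-terms: 7, 38.5, 65.5, 29.5, 24.5, 7  ⇒  Σ = 172
Area = |Σ|/2 = 86.

86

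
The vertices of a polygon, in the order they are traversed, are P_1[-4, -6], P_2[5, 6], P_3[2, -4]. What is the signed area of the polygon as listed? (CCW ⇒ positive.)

-27

Apply Gauss's area formula: 2A = Σ (x_i·y_{i+1} − x_{i+1}·y_i), indices taken mod 3.
Σ = (6) + (-32) + (-28) = -54
Signed area = Σ/2 = -27 (negative ⇒ clockwise traversal).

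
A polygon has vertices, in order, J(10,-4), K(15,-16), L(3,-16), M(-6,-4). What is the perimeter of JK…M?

|JK| = √((5)² + (-12)²) = √169 = 13
|KL| = √((-12)² + (0)²) = √144 = 12
|LM| = √((-9)² + (12)²) = √225 = 15
|MJ| = √((16)² + (0)²) = √256 = 16
Perimeter = 13 + 12 + 15 + 16 = 56.

56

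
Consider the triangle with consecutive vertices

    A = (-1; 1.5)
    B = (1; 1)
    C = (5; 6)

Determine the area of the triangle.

Cross-terms: -2.5, 1, 13.5  ⇒  Σ = 12
Area = |Σ|/2 = 6.

6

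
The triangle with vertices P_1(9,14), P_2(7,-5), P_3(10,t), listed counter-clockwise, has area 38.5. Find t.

The doubled signed area Σ (x_i y_{i+1} − x_{i+1} y_i) is linear in t.
With t=0 it equals 47; the coefficient of t is -2 (from the two edges through P_3).
So -2·t + 47 = 2·38.5 = 77 ⇒ t = -15.

-15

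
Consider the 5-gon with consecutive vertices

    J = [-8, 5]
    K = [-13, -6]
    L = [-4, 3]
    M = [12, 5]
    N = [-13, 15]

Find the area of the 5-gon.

Cross-terms: 113, -63, -56, 245, 55  ⇒  Σ = 294
Area = |Σ|/2 = 147.

147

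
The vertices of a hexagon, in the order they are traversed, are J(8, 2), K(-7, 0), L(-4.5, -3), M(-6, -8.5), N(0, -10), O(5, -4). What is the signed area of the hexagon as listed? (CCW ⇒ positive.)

103.625

Apply the shoelace (surveyor's) formula: 2A = Σ (x_i·y_{i+1} − x_{i+1}·y_i), indices taken mod 6.
Σ = (14) + (21) + (20.25) + (60) + (50) + (42) = 207.25
Signed area = Σ/2 = 103.625 (positive ⇒ counter-clockwise traversal).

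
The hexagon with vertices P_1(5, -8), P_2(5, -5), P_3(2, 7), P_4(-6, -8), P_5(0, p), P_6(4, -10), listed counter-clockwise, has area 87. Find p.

Write out the shoelace sum; only the two edges meeting at P_5 involve p:
2·Area = [((-6)·p − 0·(-8)) + (0·(-10) − 4·p)] + 104
       = -10·p + 104 = 174
⇒ p = -7.

-7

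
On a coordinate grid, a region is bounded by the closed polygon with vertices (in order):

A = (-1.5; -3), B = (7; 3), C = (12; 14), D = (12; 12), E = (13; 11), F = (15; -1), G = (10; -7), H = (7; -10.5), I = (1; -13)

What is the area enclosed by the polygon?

200.75

Cross-terms: 16.5, 62, -24, -24, -178, -95, -56, -80.5, -22.5  ⇒  Σ = -401.5
Area = |Σ|/2 = 200.75.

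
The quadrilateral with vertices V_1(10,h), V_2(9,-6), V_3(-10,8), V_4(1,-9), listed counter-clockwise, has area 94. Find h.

-8

The doubled signed area Σ (x_i y_{i+1} − x_{i+1} y_i) is linear in h.
With h=0 it equals 124; the coefficient of h is -8 (from the two edges through V_1).
So -8·h + 124 = 2·94 = 188 ⇒ h = -8.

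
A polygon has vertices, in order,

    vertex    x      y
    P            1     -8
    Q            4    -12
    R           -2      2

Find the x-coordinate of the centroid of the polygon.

1

Apply the shoelace formula. First the cross-terms c_i = x_i·y_{i+1} − x_{i+1}·y_i:
  20, -16, 14  ⇒  2A = 18, A = 9.
Then Σ (x_i + x_{i+1})·c_i = 54, so x̄ = 54 / (6·9) = 1.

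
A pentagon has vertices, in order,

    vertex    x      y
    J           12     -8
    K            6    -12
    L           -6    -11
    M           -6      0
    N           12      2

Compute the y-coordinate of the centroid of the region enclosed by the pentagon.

Apply Gauss's area formula. First the cross-terms c_i = x_i·y_{i+1} − x_{i+1}·y_i:
  -96, -138, -66, -12, -120  ⇒  2A = -432, A = -216.
Then Σ (y_i + y_{i+1})·c_i = 6516, so ȳ = 6516 / (6·(-216)) = -181/36.

-181/36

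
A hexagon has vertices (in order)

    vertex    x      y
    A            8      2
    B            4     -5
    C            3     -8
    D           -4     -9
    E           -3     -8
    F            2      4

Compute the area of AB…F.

Apply the shoelace formula: 2A = Σ (x_i·y_{i+1} − x_{i+1}·y_i), indices taken mod 6.
Cross-terms: -48, -17, -59, 5, 4, -28  ⇒  Σ = -143
Area = |Σ|/2 = 71.5.

71.5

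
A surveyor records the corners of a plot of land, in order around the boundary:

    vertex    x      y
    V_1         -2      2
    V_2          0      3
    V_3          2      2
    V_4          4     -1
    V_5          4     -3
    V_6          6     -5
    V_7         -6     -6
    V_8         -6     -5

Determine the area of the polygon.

Apply the shoelace formula: 2A = Σ (x_i·y_{i+1} − x_{i+1}·y_i), indices taken mod 8.
Σ = (-6) + (-6) + (-10) + (-8) + (-2) + (-66) + (-6) + (-22) = -126
Area = |Σ|/2 = 63.

63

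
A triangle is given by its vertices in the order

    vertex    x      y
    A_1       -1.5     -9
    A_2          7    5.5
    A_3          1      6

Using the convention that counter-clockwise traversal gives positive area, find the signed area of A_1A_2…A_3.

45.625

Σ = (54.75) + (36.5) + (0) = 91.25
Signed area = Σ/2 = 45.625 (positive ⇒ counter-clockwise traversal).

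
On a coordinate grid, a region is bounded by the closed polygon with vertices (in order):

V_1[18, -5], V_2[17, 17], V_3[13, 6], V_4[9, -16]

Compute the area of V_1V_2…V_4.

Cross-terms: 391, -119, -262, 243  ⇒  Σ = 253
Area = |Σ|/2 = 126.5.

126.5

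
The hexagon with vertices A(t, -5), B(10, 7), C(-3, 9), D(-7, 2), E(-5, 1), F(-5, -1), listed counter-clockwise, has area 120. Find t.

-2

Write out the shoelace sum; only the two edges meeting at A involve t:
2·Area = [((-5)·(-5) − t·(-1)) + (t·7 − 10·(-5))] + 181
       = 8·t + 256 = 240
⇒ t = -2.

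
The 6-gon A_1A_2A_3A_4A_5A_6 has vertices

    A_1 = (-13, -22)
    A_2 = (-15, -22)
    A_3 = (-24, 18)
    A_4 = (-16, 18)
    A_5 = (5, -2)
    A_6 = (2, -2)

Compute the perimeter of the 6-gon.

108

|A_1A_2| = √((-2)² + (0)²) = √4 = 2
|A_2A_3| = √((-9)² + (40)²) = √1681 = 41
|A_3A_4| = √((8)² + (0)²) = √64 = 8
|A_4A_5| = √((21)² + (-20)²) = √841 = 29
|A_5A_6| = √((-3)² + (0)²) = √9 = 3
|A_6A_1| = √((-15)² + (-20)²) = √625 = 25
Perimeter = 2 + 41 + 8 + 29 + 3 + 25 = 108.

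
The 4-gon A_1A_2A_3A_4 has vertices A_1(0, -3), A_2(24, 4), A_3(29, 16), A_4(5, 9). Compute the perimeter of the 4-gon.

|A_1A_2| = √((24)² + (7)²) = √625 = 25
|A_2A_3| = √((5)² + (12)²) = √169 = 13
|A_3A_4| = √((-24)² + (-7)²) = √625 = 25
|A_4A_1| = √((-5)² + (-12)²) = √169 = 13
Perimeter = 25 + 13 + 25 + 13 = 76.

76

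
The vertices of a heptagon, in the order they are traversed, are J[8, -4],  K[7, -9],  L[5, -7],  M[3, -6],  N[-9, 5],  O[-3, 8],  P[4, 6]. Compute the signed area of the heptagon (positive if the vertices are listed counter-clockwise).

Apply the shoelace formula: 2A = Σ (x_i·y_{i+1} − x_{i+1}·y_i), indices taken mod 7.
Cross-terms: -44, -4, -9, -39, -57, -50, -64  ⇒  Σ = -267
Signed area = Σ/2 = -133.5 (negative ⇒ clockwise traversal).

-133.5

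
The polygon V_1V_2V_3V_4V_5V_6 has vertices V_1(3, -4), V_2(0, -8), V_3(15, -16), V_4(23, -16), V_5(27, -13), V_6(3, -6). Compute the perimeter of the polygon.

62

|V_1V_2| = √((-3)² + (-4)²) = √25 = 5
|V_2V_3| = √((15)² + (-8)²) = √289 = 17
|V_3V_4| = √((8)² + (0)²) = √64 = 8
|V_4V_5| = √((4)² + (3)²) = √25 = 5
|V_5V_6| = √((-24)² + (7)²) = √625 = 25
|V_6V_1| = √((0)² + (2)²) = √4 = 2
Perimeter = 5 + 17 + 8 + 5 + 25 + 2 = 62.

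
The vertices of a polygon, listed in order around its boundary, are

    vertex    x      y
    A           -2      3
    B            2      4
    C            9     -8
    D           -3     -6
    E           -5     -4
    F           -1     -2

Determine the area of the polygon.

81.5

Apply the shoelace formula: 2A = Σ (x_i·y_{i+1} − x_{i+1}·y_i), indices taken mod 6.
A→B: (-2)(4) − (2)(3) = -14
B→C: (2)(-8) − (9)(4) = -52
C→D: (9)(-6) − (-3)(-8) = -78
D→E: (-3)(-4) − (-5)(-6) = -18
E→F: (-5)(-2) − (-1)(-4) = 6
F→A: (-1)(3) − (-2)(-2) = -7
Σ = -163
Area = |Σ|/2 = 81.5.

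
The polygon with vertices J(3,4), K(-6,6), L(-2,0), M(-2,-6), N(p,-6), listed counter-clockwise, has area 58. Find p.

2

The doubled signed area Σ (x_i y_{i+1} − x_{i+1} y_i) is linear in p.
With p=0 it equals 96; the coefficient of p is 10 (from the two edges through N).
So 10·p + 96 = 2·58 = 116 ⇒ p = 2.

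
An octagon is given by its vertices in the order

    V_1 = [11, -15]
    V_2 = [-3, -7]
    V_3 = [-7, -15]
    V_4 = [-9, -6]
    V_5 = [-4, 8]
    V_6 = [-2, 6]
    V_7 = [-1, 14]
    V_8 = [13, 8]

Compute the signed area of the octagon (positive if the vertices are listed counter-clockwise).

Apply the shoelace (surveyor's) formula: 2A = Σ (x_i·y_{i+1} − x_{i+1}·y_i), indices taken mod 8.
V_1→V_2: (11)(-7) − (-3)(-15) = -122
V_2→V_3: (-3)(-15) − (-7)(-7) = -4
V_3→V_4: (-7)(-6) − (-9)(-15) = -93
V_4→V_5: (-9)(8) − (-4)(-6) = -96
V_5→V_6: (-4)(6) − (-2)(8) = -8
V_6→V_7: (-2)(14) − (-1)(6) = -22
V_7→V_8: (-1)(8) − (13)(14) = -190
V_8→V_1: (13)(-15) − (11)(8) = -283
Σ = -818
Signed area = Σ/2 = -409 (negative ⇒ clockwise traversal).

-409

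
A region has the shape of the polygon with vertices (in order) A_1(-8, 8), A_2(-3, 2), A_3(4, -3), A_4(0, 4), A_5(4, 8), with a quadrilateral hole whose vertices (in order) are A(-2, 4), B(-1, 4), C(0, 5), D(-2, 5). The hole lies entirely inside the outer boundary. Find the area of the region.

Outer boundary:
Apply the shoelace (surveyor's) formula: 2A = Σ (x_i·y_{i+1} − x_{i+1}·y_i), indices taken mod 5.
Σ = (8) + (1) + (16) + (-16) + (96) = 105
Area = |Σ|/2 = 52.5.
Hole:
Apply Gauss's area formula: 2A = Σ (x_i·y_{i+1} − x_{i+1}·y_i), indices taken mod 4.
Σ = (-4) + (-5) + (10) + (2) = 3
Area = |Σ|/2 = 1.5.
Net area = 52.5 − 1.5 = 51.

51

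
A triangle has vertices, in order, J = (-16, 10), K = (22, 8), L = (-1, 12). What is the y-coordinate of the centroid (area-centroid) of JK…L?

Apply the shoelace formula. First the cross-terms c_i = x_i·y_{i+1} − x_{i+1}·y_i:
  -348, 272, 182  ⇒  2A = 106, A = 53.
Then Σ (y_i + y_{i+1})·c_i = 3180, so ȳ = 3180 / (6·53) = 10.

10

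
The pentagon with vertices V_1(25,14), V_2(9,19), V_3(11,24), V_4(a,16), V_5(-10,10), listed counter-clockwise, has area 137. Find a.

2

Write out the shoelace sum; only the two edges meeting at V_4 involve a:
2·Area = [(11·16 − a·24) + (a·10 − (-10)·16)] + -34
       = -14·a + 302 = 274
⇒ a = 2.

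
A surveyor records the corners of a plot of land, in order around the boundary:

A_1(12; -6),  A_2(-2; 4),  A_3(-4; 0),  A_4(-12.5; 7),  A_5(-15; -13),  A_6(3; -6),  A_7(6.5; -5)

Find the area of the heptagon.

232.75

Σ = (36) + (16) + (-28) + (267.5) + (129) + (24) + (21) = 465.5
Area = |Σ|/2 = 232.75.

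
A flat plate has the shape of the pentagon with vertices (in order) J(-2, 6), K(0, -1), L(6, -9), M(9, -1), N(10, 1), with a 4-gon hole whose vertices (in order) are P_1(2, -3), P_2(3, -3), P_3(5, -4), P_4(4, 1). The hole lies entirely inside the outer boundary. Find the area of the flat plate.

75.5

Outer boundary:
Cross-terms: 2, 6, 75, 19, 62  ⇒  Σ = 164
Area = |Σ|/2 = 82.
Hole:
Apply the surveyor's formula: 2A = Σ (x_i·y_{i+1} − x_{i+1}·y_i), indices taken mod 4.
Cross-terms: 3, 3, 21, -14  ⇒  Σ = 13
Area = |Σ|/2 = 6.5.
Net area = 82 − 6.5 = 75.5.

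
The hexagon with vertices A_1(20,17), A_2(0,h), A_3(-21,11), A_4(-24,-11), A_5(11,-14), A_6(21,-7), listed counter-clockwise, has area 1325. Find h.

Write out the shoelace sum; only the two edges meeting at A_2 involve h:
2·Area = [(20·h − 0·17) + (0·11 − (-21)·h)] + 1666
       = 41·h + 1666 = 2650
⇒ h = 24.

24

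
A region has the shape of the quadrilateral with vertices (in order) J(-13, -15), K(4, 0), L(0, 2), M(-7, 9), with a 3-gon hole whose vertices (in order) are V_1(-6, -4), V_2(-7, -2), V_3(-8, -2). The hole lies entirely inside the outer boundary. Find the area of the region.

Outer boundary:
Apply the surveyor's formula: 2A = Σ (x_i·y_{i+1} − x_{i+1}·y_i), indices taken mod 4.
Σ = (60) + (8) + (14) + (222) = 304
Area = |Σ|/2 = 152.
Hole:
Σ = (-16) + (-2) + (20) = 2
Area = |Σ|/2 = 1.
Net area = 152 − 1 = 151.

151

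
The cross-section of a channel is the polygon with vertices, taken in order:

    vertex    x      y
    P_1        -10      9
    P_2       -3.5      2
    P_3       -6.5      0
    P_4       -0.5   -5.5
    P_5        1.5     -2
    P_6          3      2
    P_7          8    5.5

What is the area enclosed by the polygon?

Apply the shoelace formula: 2A = Σ (x_i·y_{i+1} − x_{i+1}·y_i), indices taken mod 7.
Σ = (11.5) + (13) + (35.75) + (9.25) + (9) + (0.5) + (127) = 206
Area = |Σ|/2 = 103.

103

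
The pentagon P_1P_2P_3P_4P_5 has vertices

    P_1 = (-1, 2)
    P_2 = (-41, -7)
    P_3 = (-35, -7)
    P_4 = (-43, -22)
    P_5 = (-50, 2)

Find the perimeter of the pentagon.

138

|P_1P_2| = √((-40)² + (-9)²) = √1681 = 41
|P_2P_3| = √((6)² + (0)²) = √36 = 6
|P_3P_4| = √((-8)² + (-15)²) = √289 = 17
|P_4P_5| = √((-7)² + (24)²) = √625 = 25
|P_5P_1| = √((49)² + (0)²) = √2401 = 49
Perimeter = 41 + 6 + 17 + 25 + 49 = 138.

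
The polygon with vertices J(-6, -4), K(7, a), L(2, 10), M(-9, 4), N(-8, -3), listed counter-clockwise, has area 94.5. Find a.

Write out the shoelace sum; only the two edges meeting at K involve a:
2·Area = [((-6)·a − 7·(-4)) + (7·10 − 2·a)] + 171
       = -8·a + 269 = 189
⇒ a = 10.

10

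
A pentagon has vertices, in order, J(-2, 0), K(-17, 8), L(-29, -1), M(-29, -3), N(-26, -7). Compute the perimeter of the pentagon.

|JK| = √((-15)² + (8)²) = √289 = 17
|KL| = √((-12)² + (-9)²) = √225 = 15
|LM| = √((0)² + (-2)²) = √4 = 2
|MN| = √((3)² + (-4)²) = √25 = 5
|NJ| = √((24)² + (7)²) = √625 = 25
Perimeter = 17 + 15 + 2 + 5 + 25 = 64.

64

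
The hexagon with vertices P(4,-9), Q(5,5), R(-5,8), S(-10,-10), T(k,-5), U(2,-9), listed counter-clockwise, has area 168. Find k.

Write out the shoelace sum; only the two edges meeting at T involve k:
2·Area = [((-10)·(-5) − k·(-10)) + (k·(-9) − 2·(-5))] + 278
       = 1·k + 338 = 336
⇒ k = -2.

-2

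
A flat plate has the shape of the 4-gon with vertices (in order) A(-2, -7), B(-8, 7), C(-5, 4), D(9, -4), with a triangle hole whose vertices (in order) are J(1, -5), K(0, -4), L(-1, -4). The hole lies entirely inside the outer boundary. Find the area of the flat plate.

Outer boundary:
Apply the shoelace formula: 2A = Σ (x_i·y_{i+1} − x_{i+1}·y_i), indices taken mod 4.
Σ = (-70) + (3) + (-16) + (-71) = -154
Area = |Σ|/2 = 77.
Hole:
Apply Gauss's area formula: 2A = Σ (x_i·y_{i+1} − x_{i+1}·y_i), indices taken mod 3.
Σ = (-4) + (-4) + (9) = 1
Area = |Σ|/2 = 0.5.
Net area = 77 − 0.5 = 76.5.

76.5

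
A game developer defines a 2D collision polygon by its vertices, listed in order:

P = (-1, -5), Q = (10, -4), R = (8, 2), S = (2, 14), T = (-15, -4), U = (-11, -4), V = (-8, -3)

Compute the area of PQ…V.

Apply the surveyor's formula: 2A = Σ (x_i·y_{i+1} − x_{i+1}·y_i), indices taken mod 7.
Σ = (54) + (52) + (108) + (202) + (16) + (1) + (37) = 470
Area = |Σ|/2 = 235.

235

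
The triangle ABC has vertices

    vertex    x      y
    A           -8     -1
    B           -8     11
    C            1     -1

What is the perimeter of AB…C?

|AB| = √((0)² + (12)²) = √144 = 12
|BC| = √((9)² + (-12)²) = √225 = 15
|CA| = √((-9)² + (0)²) = √81 = 9
Perimeter = 12 + 15 + 9 = 36.

36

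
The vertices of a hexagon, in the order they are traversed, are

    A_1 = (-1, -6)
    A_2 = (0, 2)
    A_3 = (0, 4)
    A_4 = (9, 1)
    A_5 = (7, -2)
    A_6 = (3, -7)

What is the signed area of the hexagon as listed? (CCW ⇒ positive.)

-65.5

Cross-terms: -2, 0, -36, -25, -43, -25  ⇒  Σ = -131
Signed area = Σ/2 = -65.5 (negative ⇒ clockwise traversal).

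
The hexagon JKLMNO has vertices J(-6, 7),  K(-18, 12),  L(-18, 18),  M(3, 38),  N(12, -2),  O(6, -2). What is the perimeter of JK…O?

110

|JK| = √((-12)² + (5)²) = √169 = 13
|KL| = √((0)² + (6)²) = √36 = 6
|LM| = √((21)² + (20)²) = √841 = 29
|MN| = √((9)² + (-40)²) = √1681 = 41
|NO| = √((-6)² + (0)²) = √36 = 6
|OJ| = √((-12)² + (9)²) = √225 = 15
Perimeter = 13 + 6 + 29 + 41 + 6 + 15 = 110.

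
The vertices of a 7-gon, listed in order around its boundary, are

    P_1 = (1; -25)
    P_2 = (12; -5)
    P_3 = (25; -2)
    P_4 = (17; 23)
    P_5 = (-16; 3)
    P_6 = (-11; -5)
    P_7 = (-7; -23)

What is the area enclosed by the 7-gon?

Apply Gauss's area formula: 2A = Σ (x_i·y_{i+1} − x_{i+1}·y_i), indices taken mod 7.
Σ = (295) + (101) + (609) + (419) + (113) + (218) + (198) = 1953
Area = |Σ|/2 = 976.5.

976.5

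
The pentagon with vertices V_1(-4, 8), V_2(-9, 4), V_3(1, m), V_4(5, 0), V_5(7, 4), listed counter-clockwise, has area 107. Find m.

Write out the shoelace sum; only the two edges meeting at V_3 involve m:
2·Area = [((-9)·m − 1·4) + (1·0 − 5·m)] + 148
       = -14·m + 144 = 214
⇒ m = -5.

-5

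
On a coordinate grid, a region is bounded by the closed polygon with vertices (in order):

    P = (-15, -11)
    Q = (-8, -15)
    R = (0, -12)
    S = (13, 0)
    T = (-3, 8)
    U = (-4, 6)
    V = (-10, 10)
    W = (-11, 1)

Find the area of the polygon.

Σ = (137) + (96) + (156) + (104) + (14) + (20) + (100) + (136) = 763
Area = |Σ|/2 = 381.5.

381.5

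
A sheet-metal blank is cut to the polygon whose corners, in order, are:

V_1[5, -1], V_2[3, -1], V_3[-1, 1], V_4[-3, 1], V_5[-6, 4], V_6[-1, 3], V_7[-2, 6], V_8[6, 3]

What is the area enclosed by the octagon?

40.5

Apply the shoelace formula: 2A = Σ (x_i·y_{i+1} − x_{i+1}·y_i), indices taken mod 8.
Cross-terms: -2, 2, 2, -6, -14, 0, -42, -21  ⇒  Σ = -81
Area = |Σ|/2 = 40.5.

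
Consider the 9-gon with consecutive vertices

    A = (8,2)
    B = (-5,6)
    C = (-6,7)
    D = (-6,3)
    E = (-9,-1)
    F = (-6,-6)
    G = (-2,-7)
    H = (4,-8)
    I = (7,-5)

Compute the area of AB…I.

164

Cross-terms: 58, 1, 24, 33, 48, 30, 44, 36, 54  ⇒  Σ = 328
Area = |Σ|/2 = 164.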